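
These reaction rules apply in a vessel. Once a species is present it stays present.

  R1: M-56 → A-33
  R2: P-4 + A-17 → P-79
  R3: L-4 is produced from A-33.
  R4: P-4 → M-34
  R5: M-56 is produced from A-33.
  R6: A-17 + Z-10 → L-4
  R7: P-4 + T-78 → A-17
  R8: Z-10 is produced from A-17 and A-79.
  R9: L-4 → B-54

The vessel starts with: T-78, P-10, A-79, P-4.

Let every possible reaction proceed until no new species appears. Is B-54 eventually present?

P-4 and T-78 present → A-17 forms (R7).
A-17 and A-79 present → Z-10 forms (R8).
A-17 and Z-10 present → L-4 forms (R6).
L-4 present → B-54 forms (R9).

Yes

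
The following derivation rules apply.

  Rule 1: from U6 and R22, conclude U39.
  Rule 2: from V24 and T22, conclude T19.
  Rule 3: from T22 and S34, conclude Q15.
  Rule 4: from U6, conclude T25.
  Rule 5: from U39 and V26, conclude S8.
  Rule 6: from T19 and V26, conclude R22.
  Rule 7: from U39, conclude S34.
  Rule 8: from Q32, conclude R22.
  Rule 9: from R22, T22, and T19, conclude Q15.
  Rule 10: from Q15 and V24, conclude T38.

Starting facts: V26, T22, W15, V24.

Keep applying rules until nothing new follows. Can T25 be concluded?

T25 would need U6 (Rule 4), but U6 is never established.

No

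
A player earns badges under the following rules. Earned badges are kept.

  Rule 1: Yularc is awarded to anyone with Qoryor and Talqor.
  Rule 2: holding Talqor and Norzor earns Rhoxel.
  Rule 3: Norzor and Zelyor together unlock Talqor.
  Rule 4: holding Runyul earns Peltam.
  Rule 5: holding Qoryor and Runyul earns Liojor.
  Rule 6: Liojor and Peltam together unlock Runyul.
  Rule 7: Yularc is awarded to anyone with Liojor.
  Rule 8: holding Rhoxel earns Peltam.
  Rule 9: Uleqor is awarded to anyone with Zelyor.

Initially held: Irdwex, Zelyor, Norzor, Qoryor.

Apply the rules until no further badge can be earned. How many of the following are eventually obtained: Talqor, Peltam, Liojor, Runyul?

With Norzor and Zelyor, Talqor is earned (Rule 3).
With Talqor and Norzor, Rhoxel is earned (Rule 2).
With Rhoxel, Peltam is earned (Rule 8).
Talqor: reached.
Peltam: reached.
Liojor would need Qoryor and Runyul (Rule 5), but Runyul is never earned.
Runyul would need Liojor and Peltam (Rule 6), but Liojor is never earned.
Reached: Talqor and Peltam — 2 of the 4.

2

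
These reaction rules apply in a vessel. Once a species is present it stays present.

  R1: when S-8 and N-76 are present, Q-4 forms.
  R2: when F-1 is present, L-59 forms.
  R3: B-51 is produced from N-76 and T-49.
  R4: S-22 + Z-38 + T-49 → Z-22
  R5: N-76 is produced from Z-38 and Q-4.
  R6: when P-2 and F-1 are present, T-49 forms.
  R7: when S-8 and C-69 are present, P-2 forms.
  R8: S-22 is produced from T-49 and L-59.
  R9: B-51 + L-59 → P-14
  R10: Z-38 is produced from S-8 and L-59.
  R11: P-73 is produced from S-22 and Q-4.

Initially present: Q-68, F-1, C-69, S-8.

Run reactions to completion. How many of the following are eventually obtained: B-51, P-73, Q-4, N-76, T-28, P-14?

0

B-51 would need N-76 and T-49 (R3), but N-76 never forms.
P-73 would need S-22 and Q-4 (R11), but Q-4 never forms.
Q-4 would need S-8 and N-76 (R1), but N-76 never forms.
N-76 would need Z-38 and Q-4 (R5), but Q-4 never forms.
No rule produces T-28, and it is not given.
P-14 would need B-51 and L-59 (R9), but B-51 never forms.
None of the 6 are reached.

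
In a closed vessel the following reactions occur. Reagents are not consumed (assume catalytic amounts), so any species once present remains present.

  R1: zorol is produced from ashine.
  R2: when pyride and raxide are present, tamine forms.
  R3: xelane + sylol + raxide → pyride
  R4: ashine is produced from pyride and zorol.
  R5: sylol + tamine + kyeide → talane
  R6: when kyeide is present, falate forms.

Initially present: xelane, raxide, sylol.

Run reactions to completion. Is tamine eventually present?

Yes

xelane, sylol, and raxide present → pyride forms (R3).
pyride and raxide present → tamine forms (R2).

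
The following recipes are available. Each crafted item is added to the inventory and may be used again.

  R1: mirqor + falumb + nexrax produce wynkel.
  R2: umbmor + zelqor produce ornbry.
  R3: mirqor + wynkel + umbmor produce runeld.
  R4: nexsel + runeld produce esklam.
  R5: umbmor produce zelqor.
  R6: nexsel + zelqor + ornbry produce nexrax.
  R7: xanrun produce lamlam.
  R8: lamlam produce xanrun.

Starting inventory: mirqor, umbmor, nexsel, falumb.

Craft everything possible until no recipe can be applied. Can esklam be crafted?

Yes

umbmor → zelqor (R5).
Using R2, umbmor and zelqor make ornbry.
Using R6, nexsel, zelqor, and ornbry make nexrax.
Using R1, mirqor, falumb, and nexrax make wynkel.
Using R3, mirqor, wynkel, and umbmor make runeld.
nexsel + runeld → esklam (R4).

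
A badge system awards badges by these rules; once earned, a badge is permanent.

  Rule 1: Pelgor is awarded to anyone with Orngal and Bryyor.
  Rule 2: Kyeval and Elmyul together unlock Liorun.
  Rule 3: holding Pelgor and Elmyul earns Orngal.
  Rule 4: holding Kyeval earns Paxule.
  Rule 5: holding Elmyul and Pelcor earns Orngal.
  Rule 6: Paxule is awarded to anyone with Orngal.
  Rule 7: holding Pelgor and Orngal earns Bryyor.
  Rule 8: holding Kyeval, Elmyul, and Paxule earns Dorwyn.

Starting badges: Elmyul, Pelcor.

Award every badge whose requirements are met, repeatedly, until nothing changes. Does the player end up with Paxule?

Yes

With Elmyul and Pelcor, Orngal is earned (Rule 5).
With Orngal, Paxule is earned (Rule 6).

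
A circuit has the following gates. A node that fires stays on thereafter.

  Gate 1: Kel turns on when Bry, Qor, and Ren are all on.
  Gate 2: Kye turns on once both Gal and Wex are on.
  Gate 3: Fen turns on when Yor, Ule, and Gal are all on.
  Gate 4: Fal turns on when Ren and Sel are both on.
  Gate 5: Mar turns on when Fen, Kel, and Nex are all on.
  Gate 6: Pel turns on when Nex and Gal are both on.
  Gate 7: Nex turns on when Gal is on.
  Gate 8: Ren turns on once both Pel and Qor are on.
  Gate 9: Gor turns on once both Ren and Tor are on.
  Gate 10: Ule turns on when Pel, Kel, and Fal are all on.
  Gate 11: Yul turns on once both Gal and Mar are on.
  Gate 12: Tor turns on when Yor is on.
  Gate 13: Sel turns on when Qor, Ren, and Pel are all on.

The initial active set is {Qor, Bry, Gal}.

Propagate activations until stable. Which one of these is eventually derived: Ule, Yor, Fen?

Gal is on, so Nex turns on (Gate 7).
Nex and Gal are on, so Pel turns on (Gate 6).
Gate 8: Pel and Qor on → Ren on.
Qor, Ren, and Pel are on, so Sel turns on (Gate 13).
Gate 1: Bry, Qor, and Ren on → Kel on.
Gate 4: Ren and Sel on → Fal on.
Gate 10: Pel, Kel, and Fal on → Ule on.
No rule produces Yor, and it is not given. Fen would need Yor, Ule, and Gal (Gate 3), but Yor never turns on.

Ule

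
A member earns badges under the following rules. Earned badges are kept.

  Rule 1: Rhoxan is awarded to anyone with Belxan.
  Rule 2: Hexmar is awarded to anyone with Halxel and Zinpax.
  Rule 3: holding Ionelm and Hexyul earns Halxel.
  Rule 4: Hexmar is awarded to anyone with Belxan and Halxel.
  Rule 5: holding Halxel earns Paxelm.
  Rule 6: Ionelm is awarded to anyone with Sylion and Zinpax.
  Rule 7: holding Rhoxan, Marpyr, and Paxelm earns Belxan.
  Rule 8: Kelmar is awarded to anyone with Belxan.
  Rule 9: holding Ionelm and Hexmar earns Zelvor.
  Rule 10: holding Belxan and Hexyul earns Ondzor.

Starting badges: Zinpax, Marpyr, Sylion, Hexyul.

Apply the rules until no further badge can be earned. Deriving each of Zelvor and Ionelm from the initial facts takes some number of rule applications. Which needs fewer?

Ionelm: With Sylion and Zinpax, Ionelm is earned (Rule 6). [1 rule application]
Zelvor: With Sylion and Zinpax, Ionelm is earned (Rule 6). With Ionelm and Hexyul, Halxel is earned (Rule 3). With Halxel and Zinpax, Hexmar is earned (Rule 2). With Ionelm and Hexmar, Zelvor is earned (Rule 9). [4 rule applications]
Ionelm needs fewer.

Ionelm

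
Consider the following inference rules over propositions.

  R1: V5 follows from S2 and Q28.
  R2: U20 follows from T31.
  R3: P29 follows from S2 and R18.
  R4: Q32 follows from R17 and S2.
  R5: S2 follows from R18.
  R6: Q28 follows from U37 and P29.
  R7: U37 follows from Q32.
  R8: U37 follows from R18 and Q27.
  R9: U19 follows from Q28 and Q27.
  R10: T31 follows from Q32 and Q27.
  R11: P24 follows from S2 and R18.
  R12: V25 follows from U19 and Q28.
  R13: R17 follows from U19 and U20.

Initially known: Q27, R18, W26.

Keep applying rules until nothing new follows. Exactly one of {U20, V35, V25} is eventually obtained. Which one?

V25

From R18, R5 gives S2.
R18 and Q27 hold, so U37 follows (R8).
S2 and R18 hold, so P29 follows (R3).
From U37 and P29, R6 gives Q28.
Q28 and Q27 hold, so U19 follows (R9).
From U19 and Q28, R12 gives V25.
U20 would need T31 (R2), but T31 is never established. No rule produces V35, and it is not given.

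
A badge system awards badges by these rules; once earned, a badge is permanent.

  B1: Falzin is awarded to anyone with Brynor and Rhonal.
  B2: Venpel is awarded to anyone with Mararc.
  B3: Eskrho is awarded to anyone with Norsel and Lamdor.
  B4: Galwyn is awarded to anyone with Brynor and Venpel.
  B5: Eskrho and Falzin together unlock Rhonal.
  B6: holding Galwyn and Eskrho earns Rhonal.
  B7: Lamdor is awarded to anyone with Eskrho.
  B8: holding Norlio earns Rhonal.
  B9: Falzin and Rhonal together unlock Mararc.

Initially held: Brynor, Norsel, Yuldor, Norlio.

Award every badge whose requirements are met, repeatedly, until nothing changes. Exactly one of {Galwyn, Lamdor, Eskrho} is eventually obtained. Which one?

Galwyn

With Norlio, Rhonal is earned (B8).
With Brynor and Rhonal, Falzin is earned (B1).
With Falzin and Rhonal, Mararc is earned (B9).
With Mararc, Venpel is earned (B2).
With Brynor and Venpel, Galwyn is earned (B4).
Eskrho would need Norsel and Lamdor (B3), but Lamdor is never earned. Lamdor would need Eskrho (B7), but Eskrho is never earned.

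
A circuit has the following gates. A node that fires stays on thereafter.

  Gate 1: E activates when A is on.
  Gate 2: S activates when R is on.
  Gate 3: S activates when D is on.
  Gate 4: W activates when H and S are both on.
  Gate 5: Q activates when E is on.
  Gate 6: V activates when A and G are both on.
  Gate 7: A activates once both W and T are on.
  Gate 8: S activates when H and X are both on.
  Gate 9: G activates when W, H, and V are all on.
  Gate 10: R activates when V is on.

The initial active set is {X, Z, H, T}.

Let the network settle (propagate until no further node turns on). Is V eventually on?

V would need A and G (Gate 6), but G never turns on.

No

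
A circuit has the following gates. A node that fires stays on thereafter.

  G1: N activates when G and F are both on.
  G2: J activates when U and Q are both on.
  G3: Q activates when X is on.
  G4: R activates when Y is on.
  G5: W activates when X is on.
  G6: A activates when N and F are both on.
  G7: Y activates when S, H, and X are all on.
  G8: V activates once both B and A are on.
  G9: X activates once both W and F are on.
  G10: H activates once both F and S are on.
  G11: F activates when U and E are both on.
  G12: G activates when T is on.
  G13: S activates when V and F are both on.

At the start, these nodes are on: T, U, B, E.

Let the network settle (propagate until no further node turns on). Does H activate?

Yes

G11: U and E on → F on.
T is on, so G activates (G12).
G1: G and F on → N on.
N and F are on, so A activates (G6).
B and A are on, so V activates (G8).
V and F are on, so S activates (G13).
G10: F and S on → H on.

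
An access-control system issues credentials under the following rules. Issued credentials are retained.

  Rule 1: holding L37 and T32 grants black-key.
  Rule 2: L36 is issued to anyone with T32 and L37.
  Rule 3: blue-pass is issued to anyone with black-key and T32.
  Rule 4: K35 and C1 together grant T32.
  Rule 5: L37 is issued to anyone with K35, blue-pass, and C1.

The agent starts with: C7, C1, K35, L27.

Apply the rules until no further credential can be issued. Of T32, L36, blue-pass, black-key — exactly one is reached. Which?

Holding K35 and C1 grants T32 (Rule 4).
L36 would need T32 and L37 (Rule 2), but L37 is never granted. blue-pass would need black-key and T32 (Rule 3), but black-key is never granted. black-key would need L37 and T32 (Rule 1), but L37 is never granted.

T32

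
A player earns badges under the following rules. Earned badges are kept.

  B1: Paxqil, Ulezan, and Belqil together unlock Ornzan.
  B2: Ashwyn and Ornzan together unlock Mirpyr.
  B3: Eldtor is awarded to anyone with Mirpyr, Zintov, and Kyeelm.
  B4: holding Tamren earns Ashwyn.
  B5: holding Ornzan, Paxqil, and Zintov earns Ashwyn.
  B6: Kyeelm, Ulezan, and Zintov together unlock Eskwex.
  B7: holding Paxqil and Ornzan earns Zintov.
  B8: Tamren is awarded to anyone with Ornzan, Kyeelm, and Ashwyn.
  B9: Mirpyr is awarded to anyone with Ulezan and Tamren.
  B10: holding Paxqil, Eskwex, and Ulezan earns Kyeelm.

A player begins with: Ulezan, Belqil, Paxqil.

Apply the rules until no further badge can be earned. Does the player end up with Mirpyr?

With Paxqil, Ulezan, and Belqil, Ornzan is earned (B1).
With Paxqil and Ornzan, Zintov is earned (B7).
With Ornzan, Paxqil, and Zintov, Ashwyn is earned (B5).
With Ashwyn and Ornzan, Mirpyr is earned (B2).

Yes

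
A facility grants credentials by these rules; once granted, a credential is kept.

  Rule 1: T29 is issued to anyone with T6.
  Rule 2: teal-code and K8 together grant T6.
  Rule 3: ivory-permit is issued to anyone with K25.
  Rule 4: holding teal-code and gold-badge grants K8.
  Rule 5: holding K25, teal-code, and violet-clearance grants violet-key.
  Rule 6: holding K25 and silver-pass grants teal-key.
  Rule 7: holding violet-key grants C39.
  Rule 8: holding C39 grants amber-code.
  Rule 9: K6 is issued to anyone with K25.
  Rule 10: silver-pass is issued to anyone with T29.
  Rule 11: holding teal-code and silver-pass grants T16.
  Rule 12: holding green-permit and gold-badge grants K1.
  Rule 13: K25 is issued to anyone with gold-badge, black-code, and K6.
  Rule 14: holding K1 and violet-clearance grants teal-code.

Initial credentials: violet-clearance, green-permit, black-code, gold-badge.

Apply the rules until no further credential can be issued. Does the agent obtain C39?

No

C39 would need violet-key (Rule 7), but violet-key is never granted.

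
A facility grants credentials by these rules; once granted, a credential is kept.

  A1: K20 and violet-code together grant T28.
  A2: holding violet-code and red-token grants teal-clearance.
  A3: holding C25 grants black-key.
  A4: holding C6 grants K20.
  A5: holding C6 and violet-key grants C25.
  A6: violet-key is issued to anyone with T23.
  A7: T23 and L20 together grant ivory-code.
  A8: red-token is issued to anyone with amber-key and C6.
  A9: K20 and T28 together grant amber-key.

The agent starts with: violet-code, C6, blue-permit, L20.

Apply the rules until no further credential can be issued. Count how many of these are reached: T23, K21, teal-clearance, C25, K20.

2

Holding C6 grants K20 (A4).
Holding K20 and violet-code grants T28 (A1).
Holding K20 and T28 grants amber-key (A9).
Holding amber-key and C6 grants red-token (A8).
Holding violet-code and red-token grants teal-clearance (A2).
No rule produces T23, and it is not given.
No rule produces K21, and it is not given.
teal-clearance: reached.
C25 would need C6 and violet-key (A5), but violet-key is never granted.
K20: reached.
Reached: teal-clearance and K20 — 2 of the 5.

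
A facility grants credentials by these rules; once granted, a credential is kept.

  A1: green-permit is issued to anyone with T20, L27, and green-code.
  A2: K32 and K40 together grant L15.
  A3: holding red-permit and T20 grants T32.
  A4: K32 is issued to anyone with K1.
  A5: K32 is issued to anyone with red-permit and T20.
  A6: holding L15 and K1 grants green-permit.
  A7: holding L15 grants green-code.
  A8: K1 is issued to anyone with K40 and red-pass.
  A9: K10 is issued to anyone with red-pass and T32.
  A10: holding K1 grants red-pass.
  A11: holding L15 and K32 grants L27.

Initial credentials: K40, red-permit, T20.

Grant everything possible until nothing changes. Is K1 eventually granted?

No

K1 would need K40 and red-pass (A8), but red-pass is never granted.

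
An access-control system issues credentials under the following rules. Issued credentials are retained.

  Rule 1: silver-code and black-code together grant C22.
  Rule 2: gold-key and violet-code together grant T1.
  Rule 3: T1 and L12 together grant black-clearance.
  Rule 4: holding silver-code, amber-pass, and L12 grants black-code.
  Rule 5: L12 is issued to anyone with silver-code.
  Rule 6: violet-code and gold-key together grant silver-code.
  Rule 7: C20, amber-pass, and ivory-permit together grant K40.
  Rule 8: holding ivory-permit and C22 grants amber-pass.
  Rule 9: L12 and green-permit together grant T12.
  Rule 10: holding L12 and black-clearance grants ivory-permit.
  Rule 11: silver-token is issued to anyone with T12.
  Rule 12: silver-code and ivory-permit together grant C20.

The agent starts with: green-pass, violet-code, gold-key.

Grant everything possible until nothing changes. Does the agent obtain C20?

Yes

Holding gold-key and violet-code grants T1 (Rule 2).
Holding violet-code and gold-key grants silver-code (Rule 6).
Holding silver-code grants L12 (Rule 5).
Holding T1 and L12 grants black-clearance (Rule 3).
Holding L12 and black-clearance grants ivory-permit (Rule 10).
Holding silver-code and ivory-permit grants C20 (Rule 12).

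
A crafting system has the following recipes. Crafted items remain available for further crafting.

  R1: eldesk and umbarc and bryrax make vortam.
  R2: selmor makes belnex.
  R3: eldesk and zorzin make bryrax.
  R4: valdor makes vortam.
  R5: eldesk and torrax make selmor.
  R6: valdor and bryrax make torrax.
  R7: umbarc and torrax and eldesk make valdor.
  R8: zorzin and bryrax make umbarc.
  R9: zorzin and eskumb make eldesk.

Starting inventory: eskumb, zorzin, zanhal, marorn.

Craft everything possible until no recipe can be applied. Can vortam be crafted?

Yes

Using R9, zorzin and eskumb make eldesk.
Using R3, eldesk and zorzin make bryrax.
Using R8, zorzin and bryrax make umbarc.
Using R1, eldesk, umbarc, and bryrax make vortam.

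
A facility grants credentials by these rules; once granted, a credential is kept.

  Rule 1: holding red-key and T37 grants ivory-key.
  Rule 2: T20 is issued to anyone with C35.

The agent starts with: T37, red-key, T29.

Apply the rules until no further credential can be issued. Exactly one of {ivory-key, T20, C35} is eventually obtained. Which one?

Holding red-key and T37 grants ivory-key (Rule 1).
No rule produces C35, and it is not given. T20 would need C35 (Rule 2), but C35 is never granted.

ivory-key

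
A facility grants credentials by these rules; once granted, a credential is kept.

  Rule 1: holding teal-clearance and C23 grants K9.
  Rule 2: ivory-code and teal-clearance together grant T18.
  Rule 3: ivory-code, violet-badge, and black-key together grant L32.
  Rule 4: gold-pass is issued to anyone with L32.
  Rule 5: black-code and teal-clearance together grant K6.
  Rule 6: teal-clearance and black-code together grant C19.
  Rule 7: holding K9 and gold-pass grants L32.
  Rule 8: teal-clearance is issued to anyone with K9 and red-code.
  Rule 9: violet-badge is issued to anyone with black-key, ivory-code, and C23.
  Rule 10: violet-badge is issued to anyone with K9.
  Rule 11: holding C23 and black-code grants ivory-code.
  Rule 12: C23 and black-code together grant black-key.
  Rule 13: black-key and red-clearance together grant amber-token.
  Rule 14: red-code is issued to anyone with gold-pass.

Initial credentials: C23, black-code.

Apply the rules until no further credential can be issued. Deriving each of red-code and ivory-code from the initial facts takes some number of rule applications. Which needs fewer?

ivory-code

ivory-code: Holding C23 and black-code grants ivory-code (Rule 11). [1 rule application]
red-code: Holding C23 and black-code grants ivory-code (Rule 11). Holding C23 and black-code grants black-key (Rule 12). Holding black-key, ivory-code, and C23 grants violet-badge (Rule 9). Holding ivory-code, violet-badge, and black-key grants L32 (Rule 3). Holding L32 grants gold-pass (Rule 4). Holding gold-pass grants red-code (Rule 14). [6 rule applications]
ivory-code needs fewer.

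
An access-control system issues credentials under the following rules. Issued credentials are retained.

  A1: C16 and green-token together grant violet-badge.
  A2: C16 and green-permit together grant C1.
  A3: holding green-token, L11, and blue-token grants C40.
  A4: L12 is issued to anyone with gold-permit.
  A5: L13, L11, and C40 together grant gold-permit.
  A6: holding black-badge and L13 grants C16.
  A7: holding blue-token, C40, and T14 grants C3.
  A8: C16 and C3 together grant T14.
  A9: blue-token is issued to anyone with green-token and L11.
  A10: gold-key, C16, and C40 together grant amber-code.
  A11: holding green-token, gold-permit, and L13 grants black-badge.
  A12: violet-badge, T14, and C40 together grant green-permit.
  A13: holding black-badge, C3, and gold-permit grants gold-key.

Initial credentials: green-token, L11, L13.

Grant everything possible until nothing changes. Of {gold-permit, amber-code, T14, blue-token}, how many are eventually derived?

Holding green-token and L11 grants blue-token (A9).
Holding green-token, L11, and blue-token grants C40 (A3).
Holding L13, L11, and C40 grants gold-permit (A5).
gold-permit: reached.
amber-code would need gold-key, C16, and C40 (A10), but gold-key is never granted.
T14 would need C16 and C3 (A8), but C3 is never granted.
blue-token: reached.
Reached: gold-permit and blue-token — 2 of the 4.

2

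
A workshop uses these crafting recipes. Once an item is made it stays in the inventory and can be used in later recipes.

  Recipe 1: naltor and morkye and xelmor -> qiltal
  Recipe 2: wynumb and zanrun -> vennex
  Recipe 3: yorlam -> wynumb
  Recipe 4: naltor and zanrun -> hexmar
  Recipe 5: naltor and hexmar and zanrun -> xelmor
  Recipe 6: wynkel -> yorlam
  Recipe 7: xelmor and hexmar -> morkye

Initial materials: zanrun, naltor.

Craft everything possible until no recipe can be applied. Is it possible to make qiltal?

Using Recipe 4, naltor and zanrun make hexmar.
Using Recipe 5, naltor, hexmar, and zanrun make xelmor.
xelmor and hexmar -> morkye (Recipe 7).
Using Recipe 1, naltor, morkye, and xelmor make qiltal.

Yes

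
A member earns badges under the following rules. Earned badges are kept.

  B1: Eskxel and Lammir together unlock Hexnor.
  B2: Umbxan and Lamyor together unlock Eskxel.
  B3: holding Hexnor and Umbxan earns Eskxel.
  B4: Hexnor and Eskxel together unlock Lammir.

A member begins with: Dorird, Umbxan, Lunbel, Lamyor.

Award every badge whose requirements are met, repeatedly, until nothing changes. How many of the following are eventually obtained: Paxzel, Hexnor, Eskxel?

With Umbxan and Lamyor, Eskxel is earned (B2).
No rule produces Paxzel, and it is not given.
Hexnor would need Eskxel and Lammir (B1), but Lammir is never earned.
Eskxel: reached.
Reached: Eskxel — 1 of the 3.

1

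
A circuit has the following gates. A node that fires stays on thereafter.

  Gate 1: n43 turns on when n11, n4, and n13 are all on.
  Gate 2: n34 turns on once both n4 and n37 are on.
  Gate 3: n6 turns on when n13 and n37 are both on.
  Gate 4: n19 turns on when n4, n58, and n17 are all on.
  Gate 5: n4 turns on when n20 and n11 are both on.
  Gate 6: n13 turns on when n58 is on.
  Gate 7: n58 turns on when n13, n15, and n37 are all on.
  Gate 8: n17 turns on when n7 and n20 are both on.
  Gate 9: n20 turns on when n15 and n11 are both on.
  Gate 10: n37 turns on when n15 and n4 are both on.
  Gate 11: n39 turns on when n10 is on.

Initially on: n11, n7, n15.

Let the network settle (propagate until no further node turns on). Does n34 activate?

Yes

n15 and n11 are on, so n20 turns on (Gate 9).
Gate 5: n20 and n11 on → n4 on.
n15 and n4 are on, so n37 turns on (Gate 10).
n4 and n37 are on, so n34 turns on (Gate 2).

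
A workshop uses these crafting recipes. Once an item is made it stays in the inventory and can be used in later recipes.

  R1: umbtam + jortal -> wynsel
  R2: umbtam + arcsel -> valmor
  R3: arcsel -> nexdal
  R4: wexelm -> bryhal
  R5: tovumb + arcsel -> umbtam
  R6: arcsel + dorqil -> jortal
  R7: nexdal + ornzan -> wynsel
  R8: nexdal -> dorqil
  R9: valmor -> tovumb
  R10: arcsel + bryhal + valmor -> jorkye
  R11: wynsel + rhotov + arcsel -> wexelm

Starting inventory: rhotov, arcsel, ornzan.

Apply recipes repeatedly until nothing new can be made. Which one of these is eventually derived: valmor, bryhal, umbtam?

bryhal

arcsel -> nexdal (R3).
Using R7, nexdal and ornzan make wynsel.
wynsel + rhotov + arcsel -> wexelm (R11).
wexelm -> bryhal (R4).
umbtam would need tovumb and arcsel (R5), but tovumb is never obtained. valmor would need umbtam and arcsel (R2), but umbtam is never obtained.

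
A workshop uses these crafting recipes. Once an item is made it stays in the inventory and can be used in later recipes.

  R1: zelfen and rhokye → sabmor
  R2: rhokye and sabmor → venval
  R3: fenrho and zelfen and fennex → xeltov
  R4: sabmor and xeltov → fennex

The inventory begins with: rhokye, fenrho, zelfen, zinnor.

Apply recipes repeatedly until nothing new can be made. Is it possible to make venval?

Yes

zelfen and rhokye → sabmor (R1).
Using R2, rhokye and sabmor make venval.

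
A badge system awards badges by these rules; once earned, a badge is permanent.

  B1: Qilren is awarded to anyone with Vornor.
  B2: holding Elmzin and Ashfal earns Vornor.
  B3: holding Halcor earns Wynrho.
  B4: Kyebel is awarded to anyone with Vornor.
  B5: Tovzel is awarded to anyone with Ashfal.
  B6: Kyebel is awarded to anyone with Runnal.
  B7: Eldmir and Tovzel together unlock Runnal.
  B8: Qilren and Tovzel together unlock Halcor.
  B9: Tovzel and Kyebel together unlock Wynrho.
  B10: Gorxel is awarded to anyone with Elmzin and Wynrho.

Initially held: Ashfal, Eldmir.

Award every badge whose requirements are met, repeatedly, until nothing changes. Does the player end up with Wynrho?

Yes

With Ashfal, Tovzel is earned (B5).
With Eldmir and Tovzel, Runnal is earned (B7).
With Runnal, Kyebel is earned (B6).
With Tovzel and Kyebel, Wynrho is earned (B9).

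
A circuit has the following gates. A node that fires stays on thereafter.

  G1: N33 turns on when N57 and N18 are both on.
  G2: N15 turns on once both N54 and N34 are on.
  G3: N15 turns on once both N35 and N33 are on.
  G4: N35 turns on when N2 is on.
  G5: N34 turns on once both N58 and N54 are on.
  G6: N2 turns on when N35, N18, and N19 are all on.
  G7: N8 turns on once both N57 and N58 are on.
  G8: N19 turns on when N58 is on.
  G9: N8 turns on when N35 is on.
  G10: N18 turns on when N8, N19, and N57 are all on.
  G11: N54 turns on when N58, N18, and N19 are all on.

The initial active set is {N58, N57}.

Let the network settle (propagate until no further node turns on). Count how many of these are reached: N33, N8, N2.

N57 and N58 are on, so N8 turns on (G7).
G8: N58 on → N19 on.
G10: N8, N19, and N57 on → N18 on.
N57 and N18 are on, so N33 turns on (G1).
N33: reached.
N8: reached.
N2 would need N35, N18, and N19 (G6), but N35 never turns on.
Reached: N33 and N8 — 2 of the 3.

2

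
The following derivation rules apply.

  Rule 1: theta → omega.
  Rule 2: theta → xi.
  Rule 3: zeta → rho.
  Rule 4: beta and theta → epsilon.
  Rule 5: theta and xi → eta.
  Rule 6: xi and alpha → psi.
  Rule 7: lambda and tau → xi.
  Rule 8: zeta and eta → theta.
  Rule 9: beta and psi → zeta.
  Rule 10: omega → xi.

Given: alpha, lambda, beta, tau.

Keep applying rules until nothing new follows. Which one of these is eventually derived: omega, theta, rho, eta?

lambda and tau hold, so xi follows (Rule 7).
xi and alpha hold, so psi follows (Rule 6).
beta and psi hold, so zeta follows (Rule 9).
From zeta, Rule 3 gives rho.
theta would need zeta and eta (Rule 8), but eta is never established. omega would need theta (Rule 1), but theta is never established. eta would need theta and xi (Rule 5), but theta is never established.

rho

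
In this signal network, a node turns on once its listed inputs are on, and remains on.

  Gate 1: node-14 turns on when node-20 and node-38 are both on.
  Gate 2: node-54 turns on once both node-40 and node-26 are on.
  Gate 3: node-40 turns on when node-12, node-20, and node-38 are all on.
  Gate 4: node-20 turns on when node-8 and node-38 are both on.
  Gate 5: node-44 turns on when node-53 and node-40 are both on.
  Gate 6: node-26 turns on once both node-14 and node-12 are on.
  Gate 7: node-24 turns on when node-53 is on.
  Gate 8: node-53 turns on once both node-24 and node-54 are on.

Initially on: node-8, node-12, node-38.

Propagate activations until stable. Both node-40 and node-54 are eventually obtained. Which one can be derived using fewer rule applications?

node-40

node-40: node-8 and node-38 are on, so node-20 turns on (Gate 4). Gate 3: node-12, node-20, and node-38 on → node-40 on. [2 rule applications]
node-54: Gate 4: node-8 and node-38 on → node-20 on. Gate 3: node-12, node-20, and node-38 on → node-40 on. Gate 1: node-20 and node-38 on → node-14 on. Gate 6: node-14 and node-12 on → node-26 on. Gate 2: node-40 and node-26 on → node-54 on. [5 rule applications]
node-40 needs fewer.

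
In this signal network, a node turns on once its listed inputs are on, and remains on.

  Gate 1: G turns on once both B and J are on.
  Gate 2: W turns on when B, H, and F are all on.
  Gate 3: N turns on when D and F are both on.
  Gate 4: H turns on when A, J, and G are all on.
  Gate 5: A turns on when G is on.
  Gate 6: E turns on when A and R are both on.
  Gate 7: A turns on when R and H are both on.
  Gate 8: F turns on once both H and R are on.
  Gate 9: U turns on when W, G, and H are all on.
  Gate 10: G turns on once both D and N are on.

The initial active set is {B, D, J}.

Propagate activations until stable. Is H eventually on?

Yes

B and J are on, so G turns on (Gate 1).
G is on, so A turns on (Gate 5).
A, J, and G are on, so H turns on (Gate 4).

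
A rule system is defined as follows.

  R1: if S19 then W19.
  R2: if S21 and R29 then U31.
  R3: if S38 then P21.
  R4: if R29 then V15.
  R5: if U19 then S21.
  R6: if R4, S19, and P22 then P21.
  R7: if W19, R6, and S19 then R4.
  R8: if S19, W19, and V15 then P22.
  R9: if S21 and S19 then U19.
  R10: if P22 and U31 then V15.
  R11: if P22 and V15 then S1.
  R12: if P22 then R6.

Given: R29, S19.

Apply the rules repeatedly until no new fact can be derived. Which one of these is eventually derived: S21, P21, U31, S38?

P21

R29 holds, so V15 follows (R4).
From S19, R1 gives W19.
From S19, W19, and V15, R8 gives P22.
P22 holds, so R6 follows (R12).
From W19, R6, and S19, R7 gives R4.
From R4, S19, and P22, R6 gives P21.
No rule produces S38, and it is not given. U31 would need S21 and R29 (R2), but S21 is never established. S21 would need U19 (R5), but U19 is never established.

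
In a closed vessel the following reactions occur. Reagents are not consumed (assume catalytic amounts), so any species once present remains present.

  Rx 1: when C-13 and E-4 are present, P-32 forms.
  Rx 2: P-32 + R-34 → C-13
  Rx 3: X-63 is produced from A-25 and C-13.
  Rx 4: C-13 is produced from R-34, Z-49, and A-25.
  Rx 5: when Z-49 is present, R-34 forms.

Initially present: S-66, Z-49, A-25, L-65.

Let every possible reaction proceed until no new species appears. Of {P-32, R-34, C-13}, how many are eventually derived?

Z-49 present → R-34 forms (Rx 5).
R-34, Z-49, and A-25 present → C-13 forms (Rx 4).
P-32 would need C-13 and E-4 (Rx 1), but E-4 never forms.
R-34: reached.
C-13: reached.
Reached: R-34 and C-13 — 2 of the 3.

2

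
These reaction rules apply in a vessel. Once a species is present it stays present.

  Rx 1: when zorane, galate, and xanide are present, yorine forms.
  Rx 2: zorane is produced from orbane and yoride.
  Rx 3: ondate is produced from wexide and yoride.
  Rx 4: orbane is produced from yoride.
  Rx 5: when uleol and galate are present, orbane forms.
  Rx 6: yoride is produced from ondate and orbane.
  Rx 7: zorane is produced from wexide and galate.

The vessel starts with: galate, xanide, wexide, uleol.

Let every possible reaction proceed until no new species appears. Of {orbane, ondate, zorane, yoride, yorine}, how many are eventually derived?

3

uleol and galate present → orbane forms (Rx 5).
wexide and galate present → zorane forms (Rx 7).
zorane, galate, and xanide present → yorine forms (Rx 1).
orbane: reached.
ondate would need wexide and yoride (Rx 3), but yoride never forms.
zorane: reached.
yoride would need ondate and orbane (Rx 6), but ondate never forms.
yorine: reached.
Reached: orbane, zorane, and yorine — 3 of the 5.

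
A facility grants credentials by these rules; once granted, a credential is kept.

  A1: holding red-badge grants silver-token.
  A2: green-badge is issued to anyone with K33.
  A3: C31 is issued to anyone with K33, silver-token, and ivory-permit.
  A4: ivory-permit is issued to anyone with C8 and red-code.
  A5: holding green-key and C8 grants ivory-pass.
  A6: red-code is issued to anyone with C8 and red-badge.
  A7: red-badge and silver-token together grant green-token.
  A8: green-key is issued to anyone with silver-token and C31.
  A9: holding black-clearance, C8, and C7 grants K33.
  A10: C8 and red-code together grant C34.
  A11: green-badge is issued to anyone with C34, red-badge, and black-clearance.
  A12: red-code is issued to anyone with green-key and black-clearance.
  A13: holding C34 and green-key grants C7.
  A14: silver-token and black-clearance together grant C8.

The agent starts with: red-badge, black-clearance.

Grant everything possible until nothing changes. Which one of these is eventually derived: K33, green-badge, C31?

Holding red-badge grants silver-token (A1).
Holding silver-token and black-clearance grants C8 (A14).
Holding C8 and red-badge grants red-code (A6).
Holding C8 and red-code grants C34 (A10).
Holding C34, red-badge, and black-clearance grants green-badge (A11).
K33 would need black-clearance, C8, and C7 (A9), but C7 is never granted. C31 would need K33, silver-token, and ivory-permit (A3), but K33 is never granted.

green-badge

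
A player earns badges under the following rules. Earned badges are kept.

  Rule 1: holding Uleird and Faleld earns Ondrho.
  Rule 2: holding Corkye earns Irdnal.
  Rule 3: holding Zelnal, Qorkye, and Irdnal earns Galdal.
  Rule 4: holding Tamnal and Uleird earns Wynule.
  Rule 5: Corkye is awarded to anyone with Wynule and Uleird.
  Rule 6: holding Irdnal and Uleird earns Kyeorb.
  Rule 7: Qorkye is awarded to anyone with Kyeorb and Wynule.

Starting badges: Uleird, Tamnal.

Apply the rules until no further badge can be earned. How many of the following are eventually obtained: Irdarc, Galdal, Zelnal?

0

No rule produces Irdarc, and it is not given.
Galdal would need Zelnal, Qorkye, and Irdnal (Rule 3), but Zelnal is never earned.
No rule produces Zelnal, and it is not given.
None of the 3 are reached.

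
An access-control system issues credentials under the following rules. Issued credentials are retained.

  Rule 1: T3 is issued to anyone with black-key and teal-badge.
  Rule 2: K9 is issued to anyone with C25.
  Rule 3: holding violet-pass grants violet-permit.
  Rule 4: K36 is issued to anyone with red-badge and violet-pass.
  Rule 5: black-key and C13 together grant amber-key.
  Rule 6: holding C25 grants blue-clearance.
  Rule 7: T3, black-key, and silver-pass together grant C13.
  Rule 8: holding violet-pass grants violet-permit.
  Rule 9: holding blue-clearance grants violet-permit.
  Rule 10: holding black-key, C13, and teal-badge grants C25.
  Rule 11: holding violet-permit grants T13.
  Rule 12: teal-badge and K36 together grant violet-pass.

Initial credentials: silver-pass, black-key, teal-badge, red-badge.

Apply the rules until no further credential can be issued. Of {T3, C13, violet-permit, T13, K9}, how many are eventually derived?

Holding black-key and teal-badge grants T3 (Rule 1).
Holding T3, black-key, and silver-pass grants C13 (Rule 7).
Holding black-key, C13, and teal-badge grants C25 (Rule 10).
Holding C25 grants K9 (Rule 2).
Holding C25 grants blue-clearance (Rule 6).
Holding blue-clearance grants violet-permit (Rule 9).
Holding violet-permit grants T13 (Rule 11).
T3: reached.
C13: reached.
violet-permit: reached.
T13: reached.
K9: reached.
All 5 are reached.

5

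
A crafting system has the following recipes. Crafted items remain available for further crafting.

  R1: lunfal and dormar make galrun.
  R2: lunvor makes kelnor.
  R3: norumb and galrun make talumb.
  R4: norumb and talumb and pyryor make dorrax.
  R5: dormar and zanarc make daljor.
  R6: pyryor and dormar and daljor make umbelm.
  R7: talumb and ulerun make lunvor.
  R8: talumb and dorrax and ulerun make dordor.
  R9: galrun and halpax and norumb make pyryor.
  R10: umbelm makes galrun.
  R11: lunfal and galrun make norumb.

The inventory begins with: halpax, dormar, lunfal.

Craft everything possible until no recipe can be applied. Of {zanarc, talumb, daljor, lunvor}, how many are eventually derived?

1

lunfal and dormar → galrun (R1).
Using R11, lunfal and galrun make norumb.
Using R3, norumb and galrun make talumb.
No rule produces zanarc, and it is not given.
talumb: reached.
daljor would need dormar and zanarc (R5), but zanarc is never obtained.
lunvor would need talumb and ulerun (R7), but ulerun is never obtained.
Reached: talumb — 1 of the 4.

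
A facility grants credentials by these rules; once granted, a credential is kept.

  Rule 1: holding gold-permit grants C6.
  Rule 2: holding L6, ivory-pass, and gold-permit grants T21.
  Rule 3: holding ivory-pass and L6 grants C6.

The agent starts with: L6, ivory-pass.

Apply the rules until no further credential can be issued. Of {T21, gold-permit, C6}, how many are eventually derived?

1

Holding ivory-pass and L6 grants C6 (Rule 3).
T21 would need L6, ivory-pass, and gold-permit (Rule 2), but gold-permit is never granted.
No rule produces gold-permit, and it is not given.
C6: reached.
Reached: C6 — 1 of the 3.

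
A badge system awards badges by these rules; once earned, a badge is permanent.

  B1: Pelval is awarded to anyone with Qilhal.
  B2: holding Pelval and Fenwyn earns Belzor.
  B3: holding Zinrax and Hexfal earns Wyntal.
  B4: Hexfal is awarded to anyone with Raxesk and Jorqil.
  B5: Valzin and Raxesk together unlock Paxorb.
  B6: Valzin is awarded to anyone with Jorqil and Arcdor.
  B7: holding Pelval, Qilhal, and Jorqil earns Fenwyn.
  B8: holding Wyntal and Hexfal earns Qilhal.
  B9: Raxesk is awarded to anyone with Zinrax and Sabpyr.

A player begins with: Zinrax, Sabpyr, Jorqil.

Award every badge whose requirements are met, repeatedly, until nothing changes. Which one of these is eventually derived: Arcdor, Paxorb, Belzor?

Belzor

With Zinrax and Sabpyr, Raxesk is earned (B9).
With Raxesk and Jorqil, Hexfal is earned (B4).
With Zinrax and Hexfal, Wyntal is earned (B3).
With Wyntal and Hexfal, Qilhal is earned (B8).
With Qilhal, Pelval is earned (B1).
With Pelval, Qilhal, and Jorqil, Fenwyn is earned (B7).
With Pelval and Fenwyn, Belzor is earned (B2).
Paxorb would need Valzin and Raxesk (B5), but Valzin is never earned. No rule produces Arcdor, and it is not given.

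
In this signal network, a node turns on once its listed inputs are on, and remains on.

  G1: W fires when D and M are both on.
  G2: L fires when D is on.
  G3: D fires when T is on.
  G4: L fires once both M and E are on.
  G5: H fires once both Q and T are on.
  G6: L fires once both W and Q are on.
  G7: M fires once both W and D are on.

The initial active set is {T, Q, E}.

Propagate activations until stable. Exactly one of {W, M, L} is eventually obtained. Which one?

L

T is on, so D fires (G3).
D is on, so L fires (G2).
M would need W and D (G7), but W never turns on. W would need D and M (G1), but M never turns on.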